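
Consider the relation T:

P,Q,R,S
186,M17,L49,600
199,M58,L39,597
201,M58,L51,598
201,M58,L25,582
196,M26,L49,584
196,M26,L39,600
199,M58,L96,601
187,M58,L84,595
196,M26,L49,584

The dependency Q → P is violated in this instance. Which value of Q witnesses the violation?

M58

Q=M17: 1 row → P = 186 ✓
Q=M58: 5 rows → P takes values {199, 201, 187} — violation
Q=M26: 3 rows → P = 196, 196, 196 ✓
The only Q value with inconsistent P is Q=M58.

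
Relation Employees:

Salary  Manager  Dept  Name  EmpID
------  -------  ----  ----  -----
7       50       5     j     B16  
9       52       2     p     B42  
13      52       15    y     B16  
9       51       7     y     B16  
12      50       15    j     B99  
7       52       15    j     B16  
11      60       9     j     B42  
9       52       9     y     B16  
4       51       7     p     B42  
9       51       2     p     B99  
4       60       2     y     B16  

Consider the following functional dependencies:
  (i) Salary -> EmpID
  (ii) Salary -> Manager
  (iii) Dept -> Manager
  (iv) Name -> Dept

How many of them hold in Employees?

(i) Salary -> EmpID: Salary=9: 4 rows → EmpID takes values {B42, B16, B99} — violation; Salary=4: 2 rows → EmpID takes values {B42, B16} — violation — fails.
(ii) Salary -> Manager: Salary=7: 2 rows → Manager takes values {50, 52} — violation; Salary=9: 4 rows → Manager takes values {52, 51} — violation; Salary=4: 2 rows → Manager takes values {51, 60} — violation — fails.
(iii) Dept -> Manager: Dept=2: 3 rows → Manager takes values {52, 51, 60} — violation; Dept=15: 3 rows → Manager takes values {52, 50} — violation; Dept=9: 2 rows → Manager takes values {60, 52} — violation — fails.
(iv) Name -> Dept: Name=j: 4 rows → Dept takes values {5, 15, 9} — violation; Name=p: 3 rows → Dept takes values {2, 7} — violation; Name=y: 4 rows → Dept takes values {15, 7, 9, 2} — violation — fails.
None of the 4 dependencies hold.

0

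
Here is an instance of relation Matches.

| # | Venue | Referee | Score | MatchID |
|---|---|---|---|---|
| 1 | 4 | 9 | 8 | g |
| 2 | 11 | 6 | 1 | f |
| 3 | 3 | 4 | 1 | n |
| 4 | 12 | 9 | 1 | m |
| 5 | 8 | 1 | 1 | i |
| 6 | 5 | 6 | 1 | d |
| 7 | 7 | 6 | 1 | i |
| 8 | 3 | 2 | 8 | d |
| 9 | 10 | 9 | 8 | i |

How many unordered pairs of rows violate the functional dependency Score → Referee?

14

Score=8: violating pairs (1,8), (8,9) — 2 pairs.
Score=1: violating pairs (2,3), (2,4), (2,5), (3,4), (3,5), (3,6), (3,7), (4,5), (4,6), (4,7), (5,6), (5,7) — 12 pairs.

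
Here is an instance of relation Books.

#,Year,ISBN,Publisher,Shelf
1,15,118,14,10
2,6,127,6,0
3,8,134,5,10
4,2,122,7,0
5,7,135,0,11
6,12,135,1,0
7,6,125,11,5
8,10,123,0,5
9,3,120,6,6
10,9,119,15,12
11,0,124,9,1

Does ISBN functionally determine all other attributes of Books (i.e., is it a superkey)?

Rows 5 and 6 have the same ISBN value ISBN=135 but are distinct tuples, so ISBN does not determine every attribute — not a superkey.

No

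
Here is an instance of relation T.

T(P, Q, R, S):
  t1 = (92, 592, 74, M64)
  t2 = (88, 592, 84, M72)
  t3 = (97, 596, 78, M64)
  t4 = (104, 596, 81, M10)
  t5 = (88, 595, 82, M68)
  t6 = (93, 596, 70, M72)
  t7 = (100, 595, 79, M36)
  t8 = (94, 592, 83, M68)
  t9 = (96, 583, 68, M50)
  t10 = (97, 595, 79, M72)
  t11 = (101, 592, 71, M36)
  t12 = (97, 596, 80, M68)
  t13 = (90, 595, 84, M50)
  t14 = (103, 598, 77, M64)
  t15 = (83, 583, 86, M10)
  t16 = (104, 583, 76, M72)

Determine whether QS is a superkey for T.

Yes

All 16 rows have distinct QS values, so QS → (all attributes) holds and QS is a superkey.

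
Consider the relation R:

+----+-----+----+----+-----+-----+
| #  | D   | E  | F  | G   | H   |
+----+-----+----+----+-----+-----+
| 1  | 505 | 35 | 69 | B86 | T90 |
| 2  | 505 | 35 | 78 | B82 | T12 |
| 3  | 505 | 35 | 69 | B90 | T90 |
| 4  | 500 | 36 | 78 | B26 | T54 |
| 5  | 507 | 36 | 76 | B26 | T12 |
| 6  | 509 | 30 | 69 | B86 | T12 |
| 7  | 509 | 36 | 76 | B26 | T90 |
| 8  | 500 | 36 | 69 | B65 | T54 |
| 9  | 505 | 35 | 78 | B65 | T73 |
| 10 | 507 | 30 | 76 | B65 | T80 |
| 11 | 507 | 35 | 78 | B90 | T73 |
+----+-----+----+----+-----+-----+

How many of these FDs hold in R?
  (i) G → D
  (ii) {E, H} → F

0

(i) G → D: G=B86: rows 1, 6 → D takes values {505, 509} — violation; G=B90: rows 3, 11 → D takes values {505, 507} — violation; G=B26: rows 4, 5, 7 → D takes values {500, 507, 509} — violation; G=B65: rows 8, 9, 10 → D takes values {500, 505, 507} — violation — fails.
(ii) {E, H} → F: (E=36, H=T54): rows 4, 8 → F takes values {78, 69} — violation — fails.
None of the 2 dependencies hold.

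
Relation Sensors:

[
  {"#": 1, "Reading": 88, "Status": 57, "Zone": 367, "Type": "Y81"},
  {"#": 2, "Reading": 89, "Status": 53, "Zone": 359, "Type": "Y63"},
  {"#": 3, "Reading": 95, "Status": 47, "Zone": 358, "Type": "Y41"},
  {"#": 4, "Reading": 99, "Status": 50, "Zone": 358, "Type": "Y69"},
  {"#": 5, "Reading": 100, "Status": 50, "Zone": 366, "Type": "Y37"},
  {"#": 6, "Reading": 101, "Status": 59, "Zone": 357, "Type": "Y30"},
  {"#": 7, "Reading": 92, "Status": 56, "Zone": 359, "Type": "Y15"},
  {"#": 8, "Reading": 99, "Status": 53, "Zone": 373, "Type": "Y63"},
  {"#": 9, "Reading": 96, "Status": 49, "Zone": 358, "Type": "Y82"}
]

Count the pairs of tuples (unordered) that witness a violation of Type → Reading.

Type=Y63: violating pairs (2,8) — 1 pair.

1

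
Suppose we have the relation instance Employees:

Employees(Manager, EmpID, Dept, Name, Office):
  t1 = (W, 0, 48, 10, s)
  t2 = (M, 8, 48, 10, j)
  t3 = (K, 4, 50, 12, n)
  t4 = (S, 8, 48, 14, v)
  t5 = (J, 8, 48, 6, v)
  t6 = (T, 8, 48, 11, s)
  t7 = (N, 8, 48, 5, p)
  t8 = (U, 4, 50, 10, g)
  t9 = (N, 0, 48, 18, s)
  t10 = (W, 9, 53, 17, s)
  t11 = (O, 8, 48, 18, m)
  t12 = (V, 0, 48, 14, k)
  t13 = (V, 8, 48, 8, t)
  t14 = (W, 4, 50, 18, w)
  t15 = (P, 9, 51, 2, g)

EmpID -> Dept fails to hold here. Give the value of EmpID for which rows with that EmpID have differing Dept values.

EmpID=0: rows 1, 9, 12 → Dept = 48, 48, 48 ✓
EmpID=8: rows 2, 4, 5, 6, 7, 11, 13 → Dept = 48, 48, 48, 48, 48, 48, 48 ✓
EmpID=4: rows 3, 8, 14 → Dept = 50, 50, 50 ✓
EmpID=9: rows 10, 15 → Dept takes values {53, 51} — violation
The only EmpID value with inconsistent Dept is EmpID=9.

9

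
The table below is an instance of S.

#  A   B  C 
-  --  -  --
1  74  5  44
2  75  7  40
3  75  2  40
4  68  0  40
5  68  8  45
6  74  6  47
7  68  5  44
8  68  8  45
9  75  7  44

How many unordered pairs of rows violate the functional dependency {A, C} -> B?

1

(A=75, C=40): violating pairs (2,3) — 1 pair.
(A=68, C=45): all 2 rows agree on B — 0 pairs.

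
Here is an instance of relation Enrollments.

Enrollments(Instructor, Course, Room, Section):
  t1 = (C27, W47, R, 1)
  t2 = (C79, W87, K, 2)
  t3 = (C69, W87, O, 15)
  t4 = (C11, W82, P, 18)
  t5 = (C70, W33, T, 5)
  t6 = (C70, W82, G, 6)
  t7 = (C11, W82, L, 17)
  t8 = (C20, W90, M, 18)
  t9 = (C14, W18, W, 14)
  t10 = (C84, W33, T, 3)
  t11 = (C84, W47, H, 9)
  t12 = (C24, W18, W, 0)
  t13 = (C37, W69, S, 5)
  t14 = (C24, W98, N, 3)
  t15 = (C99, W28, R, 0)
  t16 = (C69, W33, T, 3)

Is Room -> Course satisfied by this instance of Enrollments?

Room=R: rows 1, 15 → Course takes values {W47, W28} — violation
Room=K: row 2 → Course = W87 ✓
Room=O: row 3 → Course = W87 ✓
Room=P: row 4 → Course = W82 ✓
Room=T: rows 5, 10, 16 → Course = W33, W33, W33 ✓
Room=G: row 6 → Course = W82 ✓
Room=L: row 7 → Course = W82 ✓
Room=M: row 8 → Course = W90 ✓
Room=W: rows 9, 12 → Course = W18, W18 ✓
Room=H: row 11 → Course = W47 ✓
Room=S: row 13 → Course = W69 ✓
Room=N: row 14 → Course = W98 ✓
Two rows agree on Room but differ on Course, so Room -> Course does not hold.

No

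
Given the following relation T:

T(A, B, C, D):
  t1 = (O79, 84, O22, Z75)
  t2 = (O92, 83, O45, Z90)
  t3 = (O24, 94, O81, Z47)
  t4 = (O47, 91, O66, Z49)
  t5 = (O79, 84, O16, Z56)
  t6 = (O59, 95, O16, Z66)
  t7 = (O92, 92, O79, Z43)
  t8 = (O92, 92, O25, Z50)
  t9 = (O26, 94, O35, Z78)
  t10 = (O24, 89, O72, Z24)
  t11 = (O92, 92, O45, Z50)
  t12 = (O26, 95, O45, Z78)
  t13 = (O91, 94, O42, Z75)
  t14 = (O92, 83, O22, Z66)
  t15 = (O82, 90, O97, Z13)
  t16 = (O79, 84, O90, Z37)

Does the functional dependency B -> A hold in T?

No

B=84: rows 1, 5, 16 → A = O79, O79, O79 ✓
B=83: rows 2, 14 → A = O92, O92 ✓
B=94: rows 3, 9, 13 → A takes values {O24, O26, O91} — violation
B=91: row 4 → A = O47 ✓
B=95: rows 6, 12 → A takes values {O59, O26} — violation
B=92: rows 7, 8, 11 → A = O92, O92, O92 ✓
B=89: row 10 → A = O24 ✓
B=90: row 15 → A = O82 ✓
Two rows agree on B but differ on A, so B -> A does not hold.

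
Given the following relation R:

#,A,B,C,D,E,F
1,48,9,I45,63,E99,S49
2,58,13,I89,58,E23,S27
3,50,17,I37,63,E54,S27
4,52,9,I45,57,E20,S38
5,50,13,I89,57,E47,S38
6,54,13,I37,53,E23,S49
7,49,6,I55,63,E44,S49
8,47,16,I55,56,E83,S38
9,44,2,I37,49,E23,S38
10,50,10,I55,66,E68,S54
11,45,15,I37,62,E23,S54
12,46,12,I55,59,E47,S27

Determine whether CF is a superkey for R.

All 12 rows have distinct CF values, so CF → (all attributes) holds and CF is a superkey.

Yes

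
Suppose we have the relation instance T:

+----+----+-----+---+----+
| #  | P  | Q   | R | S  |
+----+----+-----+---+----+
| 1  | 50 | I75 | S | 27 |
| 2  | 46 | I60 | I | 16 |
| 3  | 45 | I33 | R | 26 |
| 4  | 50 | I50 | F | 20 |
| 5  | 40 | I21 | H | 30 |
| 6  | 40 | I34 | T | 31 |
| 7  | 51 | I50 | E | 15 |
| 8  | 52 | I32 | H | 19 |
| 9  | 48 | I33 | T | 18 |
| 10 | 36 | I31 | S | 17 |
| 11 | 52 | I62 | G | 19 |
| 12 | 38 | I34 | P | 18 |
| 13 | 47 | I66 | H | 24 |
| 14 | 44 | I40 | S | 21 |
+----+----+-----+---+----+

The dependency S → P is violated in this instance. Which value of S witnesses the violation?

S=27: row 1 → P = 50 ✓
S=16: row 2 → P = 46 ✓
S=26: row 3 → P = 45 ✓
S=20: row 4 → P = 50 ✓
S=30: row 5 → P = 40 ✓
S=31: row 6 → P = 40 ✓
S=15: row 7 → P = 51 ✓
S=19: rows 8, 11 → P = 52, 52 ✓
S=18: rows 9, 12 → P takes values {48, 38} — violation
S=17: row 10 → P = 36 ✓
S=24: row 13 → P = 47 ✓
S=21: row 14 → P = 44 ✓
The only S value with inconsistent P is S=18.

18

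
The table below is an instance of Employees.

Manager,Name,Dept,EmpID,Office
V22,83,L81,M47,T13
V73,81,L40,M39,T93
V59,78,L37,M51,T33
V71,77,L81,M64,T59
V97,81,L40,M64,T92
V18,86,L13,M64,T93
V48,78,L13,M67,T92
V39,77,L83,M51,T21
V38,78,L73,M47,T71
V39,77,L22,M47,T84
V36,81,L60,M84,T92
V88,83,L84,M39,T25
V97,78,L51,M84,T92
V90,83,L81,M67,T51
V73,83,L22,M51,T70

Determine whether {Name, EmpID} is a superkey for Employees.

All 15 rows have distinct {Name, EmpID} values, so {Name, EmpID} → (all attributes) holds and {Name, EmpID} is a superkey.

Yes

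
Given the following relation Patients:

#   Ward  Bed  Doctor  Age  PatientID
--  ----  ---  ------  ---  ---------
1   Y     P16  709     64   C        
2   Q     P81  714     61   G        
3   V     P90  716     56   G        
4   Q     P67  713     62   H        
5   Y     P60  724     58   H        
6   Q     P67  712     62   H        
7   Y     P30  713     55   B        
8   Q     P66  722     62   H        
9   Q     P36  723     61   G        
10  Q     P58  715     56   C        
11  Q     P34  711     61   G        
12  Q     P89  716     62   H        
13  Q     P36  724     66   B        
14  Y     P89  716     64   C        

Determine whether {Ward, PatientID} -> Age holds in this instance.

(Ward=Y, PatientID=C): rows 1, 14 → Age = 64, 64 ✓
(Ward=Q, PatientID=G): rows 2, 9, 11 → Age = 61, 61, 61 ✓
(Ward=V, PatientID=G): row 3 → Age = 56 ✓
(Ward=Q, PatientID=H): rows 4, 6, 8, 12 → Age = 62, 62, 62, 62 ✓
(Ward=Y, PatientID=H): row 5 → Age = 58 ✓
(Ward=Y, PatientID=B): row 7 → Age = 55 ✓
(Ward=Q, PatientID=C): row 10 → Age = 56 ✓
(Ward=Q, PatientID=B): row 13 → Age = 66 ✓
Every {Ward, PatientID} value is associated with a single Age value, so {Ward, PatientID} -> Age holds.

Yes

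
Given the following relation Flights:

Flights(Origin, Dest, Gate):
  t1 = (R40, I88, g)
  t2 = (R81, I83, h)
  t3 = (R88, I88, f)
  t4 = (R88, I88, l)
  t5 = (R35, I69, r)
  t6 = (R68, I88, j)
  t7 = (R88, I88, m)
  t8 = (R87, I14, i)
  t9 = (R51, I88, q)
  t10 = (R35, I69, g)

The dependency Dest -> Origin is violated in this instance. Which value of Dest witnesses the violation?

I88

Dest=I88: rows 1, 3, 4, 6, 7, 9 → Origin takes values {R40, R88, R68, R51} — violation
Dest=I83: row 2 → Origin = R81 ✓
Dest=I69: rows 5, 10 → Origin = R35, R35 ✓
Dest=I14: row 8 → Origin = R87 ✓
The only Dest value with inconsistent Origin is Dest=I88.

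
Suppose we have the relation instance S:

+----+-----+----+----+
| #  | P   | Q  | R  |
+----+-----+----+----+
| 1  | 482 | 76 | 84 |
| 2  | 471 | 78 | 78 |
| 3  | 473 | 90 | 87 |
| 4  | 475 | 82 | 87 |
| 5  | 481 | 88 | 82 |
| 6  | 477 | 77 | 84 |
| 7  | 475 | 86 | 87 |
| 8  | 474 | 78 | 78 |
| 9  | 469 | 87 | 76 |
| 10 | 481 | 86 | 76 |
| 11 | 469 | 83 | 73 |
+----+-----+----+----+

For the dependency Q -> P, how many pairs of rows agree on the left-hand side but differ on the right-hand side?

2

Q=78: violating pairs (2,8) — 1 pair.
Q=86: violating pairs (7,10) — 1 pair.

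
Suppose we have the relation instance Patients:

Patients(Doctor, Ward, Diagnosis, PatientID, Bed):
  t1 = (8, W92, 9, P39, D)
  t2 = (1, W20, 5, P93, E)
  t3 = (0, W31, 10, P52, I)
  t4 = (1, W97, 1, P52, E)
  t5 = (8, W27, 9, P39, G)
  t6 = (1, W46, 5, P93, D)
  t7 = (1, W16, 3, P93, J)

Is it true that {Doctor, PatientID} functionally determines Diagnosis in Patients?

(Doctor=8, PatientID=P39): rows 1, 5 → Diagnosis = 9, 9 ✓
(Doctor=1, PatientID=P93): rows 2, 6, 7 → Diagnosis takes values {5, 3} — violation
(Doctor=0, PatientID=P52): row 3 → Diagnosis = 10 ✓
(Doctor=1, PatientID=P52): row 4 → Diagnosis = 1 ✓
Two rows agree on {Doctor, PatientID} but differ on Diagnosis, so {Doctor, PatientID} → Diagnosis does not hold.

No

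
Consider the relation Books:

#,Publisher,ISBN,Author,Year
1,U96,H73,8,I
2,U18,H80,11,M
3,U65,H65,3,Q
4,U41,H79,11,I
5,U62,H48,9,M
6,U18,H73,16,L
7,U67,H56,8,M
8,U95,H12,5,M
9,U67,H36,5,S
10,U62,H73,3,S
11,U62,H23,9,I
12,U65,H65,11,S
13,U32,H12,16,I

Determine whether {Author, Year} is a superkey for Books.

All 13 rows have distinct {Author, Year} values, so {Author, Year} → (all attributes) holds and {Author, Year} is a superkey.

Yes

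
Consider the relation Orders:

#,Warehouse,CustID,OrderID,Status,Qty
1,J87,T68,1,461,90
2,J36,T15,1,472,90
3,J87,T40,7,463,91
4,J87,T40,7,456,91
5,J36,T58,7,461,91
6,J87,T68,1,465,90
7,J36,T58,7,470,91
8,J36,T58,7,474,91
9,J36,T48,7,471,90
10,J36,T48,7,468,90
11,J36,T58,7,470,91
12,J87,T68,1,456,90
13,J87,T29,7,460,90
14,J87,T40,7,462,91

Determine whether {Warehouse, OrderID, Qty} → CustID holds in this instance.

(Warehouse=J87, OrderID=1, Qty=90): rows 1, 6, 12 → CustID = T68, T68, T68 ✓
(Warehouse=J36, OrderID=1, Qty=90): row 2 → CustID = T15 ✓
(Warehouse=J87, OrderID=7, Qty=91): rows 3, 4, 14 → CustID = T40, T40, T40 ✓
(Warehouse=J36, OrderID=7, Qty=91): rows 5, 7, 8, 11 → CustID = T58, T58, T58, T58 ✓
(Warehouse=J36, OrderID=7, Qty=90): rows 9, 10 → CustID = T48, T48 ✓
(Warehouse=J87, OrderID=7, Qty=90): row 13 → CustID = T29 ✓
Every {Warehouse, OrderID, Qty} value is associated with a single CustID value, so {Warehouse, OrderID, Qty} → CustID holds.

Yes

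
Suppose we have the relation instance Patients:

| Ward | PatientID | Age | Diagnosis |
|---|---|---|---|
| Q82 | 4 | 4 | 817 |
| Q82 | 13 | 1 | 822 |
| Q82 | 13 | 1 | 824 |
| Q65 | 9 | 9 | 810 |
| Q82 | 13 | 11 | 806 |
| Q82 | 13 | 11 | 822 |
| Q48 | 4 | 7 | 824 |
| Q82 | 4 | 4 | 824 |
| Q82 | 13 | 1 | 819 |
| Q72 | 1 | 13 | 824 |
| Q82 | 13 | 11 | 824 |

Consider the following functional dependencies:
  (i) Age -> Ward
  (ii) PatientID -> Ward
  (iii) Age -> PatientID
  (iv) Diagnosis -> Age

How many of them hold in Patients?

(i) Age -> Ward: every LHS value maps to a single RHS value — holds.
(ii) PatientID -> Ward: PatientID=4: 3 rows → Ward takes values {Q82, Q48} — violation — fails.
(iii) Age -> PatientID: every LHS value maps to a single RHS value — holds.
(iv) Diagnosis -> Age: Diagnosis=822: 2 rows → Age takes values {1, 11} — violation; Diagnosis=824: 5 rows → Age takes values {1, 7, 4, 13, 11} — violation — fails.
2 of the 4 dependencies hold.

2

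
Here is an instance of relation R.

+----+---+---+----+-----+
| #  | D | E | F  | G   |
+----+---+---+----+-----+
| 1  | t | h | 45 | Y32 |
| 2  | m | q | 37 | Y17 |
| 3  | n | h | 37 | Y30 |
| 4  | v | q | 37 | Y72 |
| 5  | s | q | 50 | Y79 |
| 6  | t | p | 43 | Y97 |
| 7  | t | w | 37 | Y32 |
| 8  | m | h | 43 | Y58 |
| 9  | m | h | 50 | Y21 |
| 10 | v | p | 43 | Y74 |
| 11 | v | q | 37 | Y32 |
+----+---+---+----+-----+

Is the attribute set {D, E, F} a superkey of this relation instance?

Rows 4 and 11 have the same {D, E, F} value (D=v, E=q, F=37) but are distinct tuples, so {D, E, F} does not determine every attribute — not a superkey.

No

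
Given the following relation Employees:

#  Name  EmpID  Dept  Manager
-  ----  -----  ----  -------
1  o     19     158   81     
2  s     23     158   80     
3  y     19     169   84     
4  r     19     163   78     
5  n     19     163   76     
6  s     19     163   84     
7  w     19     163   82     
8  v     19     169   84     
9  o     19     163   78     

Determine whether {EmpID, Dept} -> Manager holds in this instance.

No

(EmpID=19, Dept=158): row 1 → Manager = 81 ✓
(EmpID=23, Dept=158): row 2 → Manager = 80 ✓
(EmpID=19, Dept=169): rows 3, 8 → Manager = 84, 84 ✓
(EmpID=19, Dept=163): rows 4, 5, 6, 7, 9 → Manager takes values {78, 76, 84, 82} — violation
Two rows agree on {EmpID, Dept} but differ on Manager, so {EmpID, Dept} -> Manager does not hold.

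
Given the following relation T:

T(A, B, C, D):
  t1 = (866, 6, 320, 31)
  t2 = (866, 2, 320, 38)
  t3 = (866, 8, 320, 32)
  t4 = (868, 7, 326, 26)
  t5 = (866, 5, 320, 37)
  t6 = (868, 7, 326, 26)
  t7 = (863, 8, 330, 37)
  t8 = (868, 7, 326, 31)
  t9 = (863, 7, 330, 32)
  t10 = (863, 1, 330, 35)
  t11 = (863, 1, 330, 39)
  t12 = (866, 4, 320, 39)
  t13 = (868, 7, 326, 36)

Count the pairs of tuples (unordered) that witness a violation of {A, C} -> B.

15

(A=866, C=320): violating pairs (1,2), (1,3), (1,5), (1,12), (2,3), (2,5), (2,12), (3,5), (3,12), (5,12) — 10 pairs.
(A=868, C=326): all 4 rows agree on B — 0 pairs.
(A=863, C=330): violating pairs (7,9), (7,10), (7,11), (9,10), (9,11) — 5 pairs.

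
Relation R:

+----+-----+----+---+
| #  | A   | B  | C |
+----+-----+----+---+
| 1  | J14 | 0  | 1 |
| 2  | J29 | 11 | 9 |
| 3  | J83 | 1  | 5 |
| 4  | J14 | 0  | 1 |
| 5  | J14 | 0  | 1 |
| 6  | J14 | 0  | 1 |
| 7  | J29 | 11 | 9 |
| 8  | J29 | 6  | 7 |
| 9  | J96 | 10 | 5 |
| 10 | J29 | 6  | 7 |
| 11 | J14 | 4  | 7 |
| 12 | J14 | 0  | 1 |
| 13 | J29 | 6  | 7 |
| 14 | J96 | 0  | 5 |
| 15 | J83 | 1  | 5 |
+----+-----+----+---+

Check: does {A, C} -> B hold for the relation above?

No

(A=J14, C=1): rows 1, 4, 5, 6, 12 → B = 0, 0, 0, 0, 0 ✓
(A=J29, C=9): rows 2, 7 → B = 11, 11 ✓
(A=J83, C=5): rows 3, 15 → B = 1, 1 ✓
(A=J29, C=7): rows 8, 10, 13 → B = 6, 6, 6 ✓
(A=J96, C=5): rows 9, 14 → B takes values {10, 0} — violation
(A=J14, C=7): row 11 → B = 4 ✓
Two rows agree on {A, C} but differ on B, so {A, C} -> B does not hold.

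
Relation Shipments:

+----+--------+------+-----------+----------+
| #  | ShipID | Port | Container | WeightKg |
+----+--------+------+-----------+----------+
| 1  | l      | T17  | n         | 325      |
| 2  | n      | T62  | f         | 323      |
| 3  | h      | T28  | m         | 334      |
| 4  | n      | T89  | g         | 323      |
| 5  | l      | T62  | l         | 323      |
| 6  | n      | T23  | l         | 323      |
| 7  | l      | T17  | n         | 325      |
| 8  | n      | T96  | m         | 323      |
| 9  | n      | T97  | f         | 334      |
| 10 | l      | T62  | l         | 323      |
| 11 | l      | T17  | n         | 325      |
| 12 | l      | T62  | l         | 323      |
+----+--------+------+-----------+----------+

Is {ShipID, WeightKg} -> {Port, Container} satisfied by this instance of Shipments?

(ShipID=l, WeightKg=325): rows 1, 7, 11 → {Port,Container} = (T17, n), (T17, n), (T17, n) ✓
(ShipID=n, WeightKg=323): rows 2, 4, 6, 8 → {Port,Container} takes values {(T62, f), (T89, g), (T23, l), (T96, m)} — violation
(ShipID=h, WeightKg=334): row 3 → {Port,Container} = (T28, m) ✓
(ShipID=l, WeightKg=323): rows 5, 10, 12 → {Port,Container} = (T62, l), (T62, l), (T62, l) ✓
(ShipID=n, WeightKg=334): row 9 → {Port,Container} = (T97, f) ✓
Two rows agree on {ShipID, WeightKg} but differ on {Port, Container}, so {ShipID, WeightKg} -> {Port, Container} does not hold.

No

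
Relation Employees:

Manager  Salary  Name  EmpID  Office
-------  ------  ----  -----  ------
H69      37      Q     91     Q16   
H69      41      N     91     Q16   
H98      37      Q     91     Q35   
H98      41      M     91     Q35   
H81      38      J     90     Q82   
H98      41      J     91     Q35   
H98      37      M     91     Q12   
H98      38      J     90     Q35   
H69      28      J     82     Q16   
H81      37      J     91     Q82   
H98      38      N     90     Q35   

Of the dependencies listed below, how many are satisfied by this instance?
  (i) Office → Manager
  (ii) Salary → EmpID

2

(i) Office → Manager: every LHS value maps to a single RHS value — holds.
(ii) Salary → EmpID: every LHS value maps to a single RHS value — holds.
2 of the 2 dependencies hold.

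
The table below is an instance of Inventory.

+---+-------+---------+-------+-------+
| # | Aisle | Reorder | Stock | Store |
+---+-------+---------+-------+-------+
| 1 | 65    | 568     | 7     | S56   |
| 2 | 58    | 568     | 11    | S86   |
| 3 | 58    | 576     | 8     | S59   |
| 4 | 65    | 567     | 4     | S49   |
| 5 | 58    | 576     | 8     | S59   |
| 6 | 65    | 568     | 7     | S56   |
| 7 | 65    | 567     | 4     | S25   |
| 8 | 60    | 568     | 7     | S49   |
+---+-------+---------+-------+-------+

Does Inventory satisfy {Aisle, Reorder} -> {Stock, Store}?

(Aisle=65, Reorder=568): rows 1, 6 → {Stock,Store} = (7, S56), (7, S56) ✓
(Aisle=58, Reorder=568): row 2 → {Stock,Store} = (11, S86) ✓
(Aisle=58, Reorder=576): rows 3, 5 → {Stock,Store} = (8, S59), (8, S59) ✓
(Aisle=65, Reorder=567): rows 4, 7 → {Stock,Store} takes values {(4, S49), (4, S25)} — violation
(Aisle=60, Reorder=568): row 8 → {Stock,Store} = (7, S49) ✓
Two rows agree on {Aisle, Reorder} but differ on {Stock, Store}, so {Aisle, Reorder} -> {Stock, Store} does not hold.

No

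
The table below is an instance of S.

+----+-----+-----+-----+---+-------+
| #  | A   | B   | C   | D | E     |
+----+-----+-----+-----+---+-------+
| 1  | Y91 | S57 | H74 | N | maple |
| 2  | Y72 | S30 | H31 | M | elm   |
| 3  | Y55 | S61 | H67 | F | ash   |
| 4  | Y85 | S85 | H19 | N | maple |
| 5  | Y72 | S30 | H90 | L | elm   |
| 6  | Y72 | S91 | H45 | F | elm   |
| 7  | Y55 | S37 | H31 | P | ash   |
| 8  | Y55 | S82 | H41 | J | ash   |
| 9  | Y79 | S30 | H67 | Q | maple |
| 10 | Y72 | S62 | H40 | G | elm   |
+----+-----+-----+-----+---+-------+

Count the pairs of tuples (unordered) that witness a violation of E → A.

E=maple: violating pairs (1,4), (1,9), (4,9) — 3 pairs.
E=elm: all 4 rows agree on A — 0 pairs.
E=ash: all 3 rows agree on A — 0 pairs.

3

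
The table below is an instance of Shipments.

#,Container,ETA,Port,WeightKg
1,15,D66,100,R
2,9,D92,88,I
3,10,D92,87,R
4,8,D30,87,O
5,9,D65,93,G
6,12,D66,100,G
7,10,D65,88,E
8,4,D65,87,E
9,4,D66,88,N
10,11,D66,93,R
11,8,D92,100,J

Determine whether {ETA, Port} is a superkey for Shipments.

No

Rows 1 and 6 have the same {ETA, Port} value (ETA=D66, Port=100) but are distinct tuples, so {ETA, Port} does not determine every attribute — not a superkey.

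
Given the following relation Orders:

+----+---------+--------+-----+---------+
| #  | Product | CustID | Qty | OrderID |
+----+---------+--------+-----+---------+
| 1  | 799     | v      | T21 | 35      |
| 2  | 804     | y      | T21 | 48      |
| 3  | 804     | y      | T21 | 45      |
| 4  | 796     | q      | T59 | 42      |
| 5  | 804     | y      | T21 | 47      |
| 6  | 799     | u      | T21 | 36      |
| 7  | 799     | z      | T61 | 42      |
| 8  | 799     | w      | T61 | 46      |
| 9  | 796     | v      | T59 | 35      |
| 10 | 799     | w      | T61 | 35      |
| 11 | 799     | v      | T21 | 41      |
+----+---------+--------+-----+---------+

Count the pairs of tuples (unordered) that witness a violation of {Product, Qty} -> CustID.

(Product=799, Qty=T21): violating pairs (1,6), (6,11) — 2 pairs.
(Product=804, Qty=T21): all 3 rows agree on CustID — 0 pairs.
(Product=796, Qty=T59): violating pairs (4,9) — 1 pair.
(Product=799, Qty=T61): violating pairs (7,8), (7,10) — 2 pairs.

5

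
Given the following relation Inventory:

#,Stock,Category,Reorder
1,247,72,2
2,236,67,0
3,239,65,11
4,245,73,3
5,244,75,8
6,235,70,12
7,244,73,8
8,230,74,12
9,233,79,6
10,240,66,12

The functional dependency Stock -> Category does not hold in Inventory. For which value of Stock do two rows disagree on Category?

244

Stock=247: row 1 → Category = 72 ✓
Stock=236: row 2 → Category = 67 ✓
Stock=239: row 3 → Category = 65 ✓
Stock=245: row 4 → Category = 73 ✓
Stock=244: rows 5, 7 → Category takes values {75, 73} — violation
Stock=235: row 6 → Category = 70 ✓
Stock=230: row 8 → Category = 74 ✓
Stock=233: row 9 → Category = 79 ✓
Stock=240: row 10 → Category = 66 ✓
The only Stock value with inconsistent Category is Stock=244.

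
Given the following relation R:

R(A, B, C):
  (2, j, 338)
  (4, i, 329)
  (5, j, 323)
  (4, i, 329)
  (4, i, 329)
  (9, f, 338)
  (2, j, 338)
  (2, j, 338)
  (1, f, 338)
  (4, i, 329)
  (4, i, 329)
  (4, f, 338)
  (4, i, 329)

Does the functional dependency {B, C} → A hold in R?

No

(B=j, C=338): 3 rows → A = 2, 2, 2 ✓
(B=i, C=329): 6 rows → A = 4, 4, 4, 4, 4, 4 ✓
(B=j, C=323): 1 row → A = 5 ✓
(B=f, C=338): 3 rows → A takes values {9, 1, 4} — violation
Two rows agree on {B, C} but differ on A, so {B, C} → A does not hold.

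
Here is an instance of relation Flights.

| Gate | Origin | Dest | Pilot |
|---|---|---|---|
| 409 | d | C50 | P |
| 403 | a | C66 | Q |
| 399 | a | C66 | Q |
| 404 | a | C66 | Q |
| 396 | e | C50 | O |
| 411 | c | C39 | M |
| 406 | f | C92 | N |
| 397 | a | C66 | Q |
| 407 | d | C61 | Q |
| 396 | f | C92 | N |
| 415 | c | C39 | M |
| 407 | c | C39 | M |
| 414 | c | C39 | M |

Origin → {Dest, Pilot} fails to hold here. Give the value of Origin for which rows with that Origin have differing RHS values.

Origin=d: 2 rows → {Dest,Pilot} takes values {(C50, P), (C61, Q)} — violation
Origin=a: 4 rows → {Dest,Pilot} = (C66, Q), (C66, Q), (C66, Q), (C66, Q) ✓
Origin=e: 1 row → {Dest,Pilot} = (C50, O) ✓
Origin=c: 4 rows → {Dest,Pilot} = (C39, M), (C39, M), (C39, M), (C39, M) ✓
Origin=f: 2 rows → {Dest,Pilot} = (C92, N), (C92, N) ✓
The only Origin value with inconsistent RHS is Origin=d.

d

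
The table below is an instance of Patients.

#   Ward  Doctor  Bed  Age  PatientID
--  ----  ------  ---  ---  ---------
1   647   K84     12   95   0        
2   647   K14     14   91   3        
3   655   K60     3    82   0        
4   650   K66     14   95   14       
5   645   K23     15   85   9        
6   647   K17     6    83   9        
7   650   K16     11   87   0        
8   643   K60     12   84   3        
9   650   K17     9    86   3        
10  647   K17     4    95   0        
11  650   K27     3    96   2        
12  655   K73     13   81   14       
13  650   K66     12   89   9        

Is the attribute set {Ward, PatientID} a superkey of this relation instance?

No

Rows 1 and 10 have the same {Ward, PatientID} value (Ward=647, PatientID=0) but are distinct tuples, so {Ward, PatientID} does not determine every attribute — not a superkey.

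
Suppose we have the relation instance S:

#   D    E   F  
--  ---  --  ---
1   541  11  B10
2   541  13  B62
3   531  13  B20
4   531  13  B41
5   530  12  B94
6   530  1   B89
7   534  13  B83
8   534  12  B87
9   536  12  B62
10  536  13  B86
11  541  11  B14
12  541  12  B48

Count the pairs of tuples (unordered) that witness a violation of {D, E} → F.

(D=541, E=11): violating pairs (1,11) — 1 pair.
(D=531, E=13): violating pairs (3,4) — 1 pair.

2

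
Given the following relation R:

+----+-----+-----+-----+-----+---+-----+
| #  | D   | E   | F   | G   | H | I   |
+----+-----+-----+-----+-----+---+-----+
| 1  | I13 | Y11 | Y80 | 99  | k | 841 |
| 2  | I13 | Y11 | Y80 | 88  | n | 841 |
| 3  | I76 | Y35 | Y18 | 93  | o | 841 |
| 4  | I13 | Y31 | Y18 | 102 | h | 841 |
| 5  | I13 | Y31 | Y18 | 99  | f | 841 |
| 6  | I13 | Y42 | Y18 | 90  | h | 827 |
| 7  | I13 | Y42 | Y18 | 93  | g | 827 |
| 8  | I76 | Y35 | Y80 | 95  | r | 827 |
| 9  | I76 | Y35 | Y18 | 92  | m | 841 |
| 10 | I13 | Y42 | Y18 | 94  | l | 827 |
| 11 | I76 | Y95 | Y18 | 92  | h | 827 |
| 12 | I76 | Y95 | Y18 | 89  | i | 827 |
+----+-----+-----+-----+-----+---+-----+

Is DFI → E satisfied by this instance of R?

(D=I13, F=Y80, I=841): rows 1, 2 → E = Y11, Y11 ✓
(D=I76, F=Y18, I=841): rows 3, 9 → E = Y35, Y35 ✓
(D=I13, F=Y18, I=841): rows 4, 5 → E = Y31, Y31 ✓
(D=I13, F=Y18, I=827): rows 6, 7, 10 → E = Y42, Y42, Y42 ✓
(D=I76, F=Y80, I=827): row 8 → E = Y35 ✓
(D=I76, F=Y18, I=827): rows 11, 12 → E = Y95, Y95 ✓
Every DFI value is associated with a single E value, so DFI → E holds.

Yes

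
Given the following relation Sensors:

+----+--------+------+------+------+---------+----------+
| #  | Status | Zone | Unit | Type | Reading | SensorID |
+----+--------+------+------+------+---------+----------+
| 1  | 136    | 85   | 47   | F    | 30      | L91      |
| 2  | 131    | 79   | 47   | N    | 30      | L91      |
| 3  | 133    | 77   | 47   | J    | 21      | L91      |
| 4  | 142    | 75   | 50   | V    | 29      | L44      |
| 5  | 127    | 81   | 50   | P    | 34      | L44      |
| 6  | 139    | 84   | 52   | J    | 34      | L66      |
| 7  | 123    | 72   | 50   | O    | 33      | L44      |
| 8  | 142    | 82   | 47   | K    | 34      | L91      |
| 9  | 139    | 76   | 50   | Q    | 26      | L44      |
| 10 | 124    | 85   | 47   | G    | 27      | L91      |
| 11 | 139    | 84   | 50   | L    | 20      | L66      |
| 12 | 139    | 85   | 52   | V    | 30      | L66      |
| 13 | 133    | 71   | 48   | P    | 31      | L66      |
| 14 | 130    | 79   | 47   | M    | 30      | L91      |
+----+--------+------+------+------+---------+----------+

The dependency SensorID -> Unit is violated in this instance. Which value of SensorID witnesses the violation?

SensorID=L91: rows 1, 2, 3, 8, 10, 14 → Unit = 47, 47, 47, 47, 47, 47 ✓
SensorID=L44: rows 4, 5, 7, 9 → Unit = 50, 50, 50, 50 ✓
SensorID=L66: rows 6, 11, 12, 13 → Unit takes values {52, 50, 48} — violation
The only SensorID value with inconsistent Unit is SensorID=L66.

L66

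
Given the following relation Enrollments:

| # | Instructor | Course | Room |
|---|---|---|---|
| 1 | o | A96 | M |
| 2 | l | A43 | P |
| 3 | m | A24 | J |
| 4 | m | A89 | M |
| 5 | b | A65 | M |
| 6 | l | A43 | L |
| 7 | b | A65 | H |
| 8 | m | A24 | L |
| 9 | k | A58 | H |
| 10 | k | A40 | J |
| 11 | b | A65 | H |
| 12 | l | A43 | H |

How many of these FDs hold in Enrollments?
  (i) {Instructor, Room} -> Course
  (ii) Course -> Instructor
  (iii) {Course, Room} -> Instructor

(i) {Instructor, Room} -> Course: every LHS value maps to a single RHS value — holds.
(ii) Course -> Instructor: every LHS value maps to a single RHS value — holds.
(iii) {Course, Room} -> Instructor: every LHS value maps to a single RHS value — holds.
3 of the 3 dependencies hold.

3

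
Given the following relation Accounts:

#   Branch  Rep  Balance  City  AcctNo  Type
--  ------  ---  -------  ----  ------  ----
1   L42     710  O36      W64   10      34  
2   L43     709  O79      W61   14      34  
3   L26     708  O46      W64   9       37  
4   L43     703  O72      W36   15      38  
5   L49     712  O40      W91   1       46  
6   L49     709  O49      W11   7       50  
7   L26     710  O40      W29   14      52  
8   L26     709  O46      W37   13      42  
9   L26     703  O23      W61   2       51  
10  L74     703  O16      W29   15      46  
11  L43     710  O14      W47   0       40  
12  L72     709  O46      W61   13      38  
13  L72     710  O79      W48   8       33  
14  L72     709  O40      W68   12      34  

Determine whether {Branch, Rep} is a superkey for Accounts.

Rows 12 and 14 have the same {Branch, Rep} value (Branch=L72, Rep=709) but are distinct tuples, so {Branch, Rep} does not determine every attribute — not a superkey.

No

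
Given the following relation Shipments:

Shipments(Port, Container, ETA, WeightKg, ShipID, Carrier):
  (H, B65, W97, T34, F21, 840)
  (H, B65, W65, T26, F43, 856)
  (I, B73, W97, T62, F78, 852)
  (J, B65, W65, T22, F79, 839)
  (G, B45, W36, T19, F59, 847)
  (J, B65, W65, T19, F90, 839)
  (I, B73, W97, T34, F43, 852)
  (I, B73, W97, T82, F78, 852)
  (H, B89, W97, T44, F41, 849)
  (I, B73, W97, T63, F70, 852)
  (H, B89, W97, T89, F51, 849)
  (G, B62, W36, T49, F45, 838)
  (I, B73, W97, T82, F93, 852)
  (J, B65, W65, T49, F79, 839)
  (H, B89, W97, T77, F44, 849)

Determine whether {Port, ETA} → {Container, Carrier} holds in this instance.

No

(Port=H, ETA=W97): 4 rows → {Container,Carrier} takes values {(B65, 840), (B89, 849)} — violation
(Port=H, ETA=W65): 1 row → {Container,Carrier} = (B65, 856) ✓
(Port=I, ETA=W97): 5 rows → {Container,Carrier} = (B73, 852), (B73, 852), (B73, 852), (B73, 852), (B73, 852) ✓
(Port=J, ETA=W65): 3 rows → {Container,Carrier} = (B65, 839), (B65, 839), (B65, 839) ✓
(Port=G, ETA=W36): 2 rows → {Container,Carrier} takes values {(B45, 847), (B62, 838)} — violation
Two rows agree on {Port, ETA} but differ on {Container, Carrier}, so {Port, ETA} → {Container, Carrier} does not hold.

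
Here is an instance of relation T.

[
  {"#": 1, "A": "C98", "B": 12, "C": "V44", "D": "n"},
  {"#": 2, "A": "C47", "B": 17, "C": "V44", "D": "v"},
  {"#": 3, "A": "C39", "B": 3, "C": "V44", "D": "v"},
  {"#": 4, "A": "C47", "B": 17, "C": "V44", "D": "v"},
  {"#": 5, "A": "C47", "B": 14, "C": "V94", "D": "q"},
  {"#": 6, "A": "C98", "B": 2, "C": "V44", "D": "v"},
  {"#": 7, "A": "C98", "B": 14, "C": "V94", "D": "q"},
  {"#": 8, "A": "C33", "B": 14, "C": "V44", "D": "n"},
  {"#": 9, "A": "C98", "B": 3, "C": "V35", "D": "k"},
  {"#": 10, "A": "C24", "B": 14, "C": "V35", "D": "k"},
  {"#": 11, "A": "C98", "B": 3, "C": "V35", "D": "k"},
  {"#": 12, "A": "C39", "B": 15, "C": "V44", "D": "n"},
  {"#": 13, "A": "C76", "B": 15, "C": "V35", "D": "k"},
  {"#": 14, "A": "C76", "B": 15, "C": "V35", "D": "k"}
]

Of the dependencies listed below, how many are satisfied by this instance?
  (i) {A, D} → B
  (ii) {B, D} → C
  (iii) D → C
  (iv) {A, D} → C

4

(i) {A, D} → B: every LHS value maps to a single RHS value — holds.
(ii) {B, D} → C: every LHS value maps to a single RHS value — holds.
(iii) D → C: every LHS value maps to a single RHS value — holds.
(iv) {A, D} → C: every LHS value maps to a single RHS value — holds.
4 of the 4 dependencies hold.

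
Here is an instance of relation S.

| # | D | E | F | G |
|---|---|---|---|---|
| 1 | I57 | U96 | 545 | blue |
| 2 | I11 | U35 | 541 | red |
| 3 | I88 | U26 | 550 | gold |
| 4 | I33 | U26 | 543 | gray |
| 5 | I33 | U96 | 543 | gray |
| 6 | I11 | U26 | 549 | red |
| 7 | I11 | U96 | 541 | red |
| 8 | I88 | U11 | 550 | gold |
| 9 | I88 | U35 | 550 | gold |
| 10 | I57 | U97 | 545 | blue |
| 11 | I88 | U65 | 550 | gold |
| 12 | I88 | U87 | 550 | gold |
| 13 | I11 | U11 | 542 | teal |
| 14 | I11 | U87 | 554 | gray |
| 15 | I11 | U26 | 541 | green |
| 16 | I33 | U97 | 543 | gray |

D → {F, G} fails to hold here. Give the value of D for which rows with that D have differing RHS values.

D=I57: rows 1, 10 → {F,G} = (545, blue), (545, blue) ✓
D=I11: rows 2, 6, 7, 13, 14, 15 → {F,G} takes values {(541, red), (549, red), (542, teal), (554, gray), (541, green)} — violation
D=I88: rows 3, 8, 9, 11, 12 → {F,G} = (550, gold), (550, gold), (550, gold), (550, gold), (550, gold) ✓
D=I33: rows 4, 5, 16 → {F,G} = (543, gray), (543, gray), (543, gray) ✓
The only D value with inconsistent RHS is D=I11.

I11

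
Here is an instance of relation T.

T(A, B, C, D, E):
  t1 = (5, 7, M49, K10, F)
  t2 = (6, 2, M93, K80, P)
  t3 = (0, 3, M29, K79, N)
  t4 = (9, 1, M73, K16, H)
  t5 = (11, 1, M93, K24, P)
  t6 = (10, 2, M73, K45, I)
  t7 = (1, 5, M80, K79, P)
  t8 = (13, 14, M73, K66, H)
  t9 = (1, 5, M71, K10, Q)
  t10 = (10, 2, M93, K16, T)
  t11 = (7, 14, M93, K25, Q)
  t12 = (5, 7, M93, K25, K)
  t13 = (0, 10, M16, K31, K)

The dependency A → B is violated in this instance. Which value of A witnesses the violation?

A=5: rows 1, 12 → B = 7, 7 ✓
A=6: row 2 → B = 2 ✓
A=0: rows 3, 13 → B takes values {3, 10} — violation
A=9: row 4 → B = 1 ✓
A=11: row 5 → B = 1 ✓
A=10: rows 6, 10 → B = 2, 2 ✓
A=1: rows 7, 9 → B = 5, 5 ✓
A=13: row 8 → B = 14 ✓
A=7: row 11 → B = 14 ✓
The only A value with inconsistent B is A=0.

0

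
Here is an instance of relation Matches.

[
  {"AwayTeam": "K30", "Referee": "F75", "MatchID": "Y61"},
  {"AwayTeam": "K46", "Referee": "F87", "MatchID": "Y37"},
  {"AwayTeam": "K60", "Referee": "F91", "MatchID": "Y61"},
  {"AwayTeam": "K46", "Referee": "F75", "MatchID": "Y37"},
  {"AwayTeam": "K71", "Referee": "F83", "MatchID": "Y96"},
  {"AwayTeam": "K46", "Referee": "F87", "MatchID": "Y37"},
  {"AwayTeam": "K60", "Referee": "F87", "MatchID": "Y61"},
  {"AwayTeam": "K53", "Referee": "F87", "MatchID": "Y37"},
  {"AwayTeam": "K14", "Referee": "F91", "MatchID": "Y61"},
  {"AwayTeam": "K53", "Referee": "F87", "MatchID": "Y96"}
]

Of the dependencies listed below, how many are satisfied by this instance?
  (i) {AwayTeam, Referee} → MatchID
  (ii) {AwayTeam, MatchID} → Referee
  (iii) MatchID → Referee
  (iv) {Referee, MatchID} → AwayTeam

(i) {AwayTeam, Referee} → MatchID: (AwayTeam=K53, Referee=F87): 2 rows → MatchID takes values {Y37, Y96} — violation — fails.
(ii) {AwayTeam, MatchID} → Referee: (AwayTeam=K46, MatchID=Y37): 3 rows → Referee takes values {F87, F75} — violation; (AwayTeam=K60, MatchID=Y61): 2 rows → Referee takes values {F91, F87} — violation — fails.
(iii) MatchID → Referee: MatchID=Y61: 4 rows → Referee takes values {F75, F91, F87} — violation; MatchID=Y37: 4 rows → Referee takes values {F87, F75} — violation; MatchID=Y96: 2 rows → Referee takes values {F83, F87} — violation — fails.
(iv) {Referee, MatchID} → AwayTeam: (Referee=F87, MatchID=Y37): 3 rows → AwayTeam takes values {K46, K53} — violation; (Referee=F91, MatchID=Y61): 2 rows → AwayTeam takes values {K60, K14} — violation — fails.
None of the 4 dependencies hold.

0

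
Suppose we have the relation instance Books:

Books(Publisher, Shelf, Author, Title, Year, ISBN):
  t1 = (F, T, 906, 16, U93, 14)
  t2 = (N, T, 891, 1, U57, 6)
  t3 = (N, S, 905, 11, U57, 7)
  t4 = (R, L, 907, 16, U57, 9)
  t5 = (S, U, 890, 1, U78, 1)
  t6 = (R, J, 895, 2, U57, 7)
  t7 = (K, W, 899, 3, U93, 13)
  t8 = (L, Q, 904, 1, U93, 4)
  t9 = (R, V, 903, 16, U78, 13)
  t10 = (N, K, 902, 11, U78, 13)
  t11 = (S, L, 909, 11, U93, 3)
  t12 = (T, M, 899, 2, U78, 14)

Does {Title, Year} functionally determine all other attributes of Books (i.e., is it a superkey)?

All 12 rows have distinct {Title, Year} values, so {Title, Year} → (all attributes) holds and {Title, Year} is a superkey.

Yes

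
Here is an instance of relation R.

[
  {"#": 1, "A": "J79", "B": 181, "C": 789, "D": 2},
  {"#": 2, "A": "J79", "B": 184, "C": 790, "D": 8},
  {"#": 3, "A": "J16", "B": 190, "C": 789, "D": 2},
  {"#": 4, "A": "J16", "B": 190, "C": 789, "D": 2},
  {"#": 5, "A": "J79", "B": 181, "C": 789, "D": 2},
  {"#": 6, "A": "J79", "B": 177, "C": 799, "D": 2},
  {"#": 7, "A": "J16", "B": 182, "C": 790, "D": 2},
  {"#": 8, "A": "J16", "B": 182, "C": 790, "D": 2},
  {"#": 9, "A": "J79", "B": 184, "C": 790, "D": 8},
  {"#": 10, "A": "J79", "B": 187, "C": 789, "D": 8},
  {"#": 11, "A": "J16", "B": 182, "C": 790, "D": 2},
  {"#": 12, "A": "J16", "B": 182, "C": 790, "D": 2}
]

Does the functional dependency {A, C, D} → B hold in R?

(A=J79, C=789, D=2): rows 1, 5 → B = 181, 181 ✓
(A=J79, C=790, D=8): rows 2, 9 → B = 184, 184 ✓
(A=J16, C=789, D=2): rows 3, 4 → B = 190, 190 ✓
(A=J79, C=799, D=2): row 6 → B = 177 ✓
(A=J16, C=790, D=2): rows 7, 8, 11, 12 → B = 182, 182, 182, 182 ✓
(A=J79, C=789, D=8): row 10 → B = 187 ✓
Every {A, C, D} value is associated with a single B value, so {A, C, D} → B holds.

Yes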